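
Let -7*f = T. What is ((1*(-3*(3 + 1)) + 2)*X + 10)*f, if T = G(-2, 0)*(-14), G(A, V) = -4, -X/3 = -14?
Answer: 3280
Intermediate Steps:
X = 42 (X = -3*(-14) = 42)
T = 56 (T = -4*(-14) = 56)
f = -8 (f = -⅐*56 = -8)
((1*(-3*(3 + 1)) + 2)*X + 10)*f = ((1*(-3*(3 + 1)) + 2)*42 + 10)*(-8) = ((1*(-3*4) + 2)*42 + 10)*(-8) = ((1*(-12) + 2)*42 + 10)*(-8) = ((-12 + 2)*42 + 10)*(-8) = (-10*42 + 10)*(-8) = (-420 + 10)*(-8) = -410*(-8) = 3280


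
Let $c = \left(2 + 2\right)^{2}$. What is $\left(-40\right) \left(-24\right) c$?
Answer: $15360$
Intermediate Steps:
$c = 16$ ($c = 4^{2} = 16$)
$\left(-40\right) \left(-24\right) c = \left(-40\right) \left(-24\right) 16 = 960 \cdot 16 = 15360$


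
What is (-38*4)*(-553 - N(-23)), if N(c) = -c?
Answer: 87552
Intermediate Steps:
(-38*4)*(-553 - N(-23)) = (-38*4)*(-553 - (-1)*(-23)) = -152*(-553 - 1*23) = -152*(-553 - 23) = -152*(-576) = 87552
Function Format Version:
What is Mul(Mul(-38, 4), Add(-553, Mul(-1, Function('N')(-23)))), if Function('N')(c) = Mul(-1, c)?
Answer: 87552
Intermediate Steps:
Mul(Mul(-38, 4), Add(-553, Mul(-1, Function('N')(-23)))) = Mul(Mul(-38, 4), Add(-553, Mul(-1, Mul(-1, -23)))) = Mul(-152, Add(-553, Mul(-1, 23))) = Mul(-152, Add(-553, -23)) = Mul(-152, -576) = 87552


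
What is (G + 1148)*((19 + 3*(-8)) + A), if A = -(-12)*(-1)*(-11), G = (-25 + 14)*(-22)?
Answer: 176530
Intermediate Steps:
G = 242 (G = -11*(-22) = 242)
A = 132 (A = -4*3*(-11) = -12*(-11) = 132)
(G + 1148)*((19 + 3*(-8)) + A) = (242 + 1148)*((19 + 3*(-8)) + 132) = 1390*((19 - 24) + 132) = 1390*(-5 + 132) = 1390*127 = 176530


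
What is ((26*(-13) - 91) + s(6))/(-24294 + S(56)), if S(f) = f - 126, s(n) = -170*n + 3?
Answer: 723/12182 ≈ 0.059350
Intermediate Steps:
s(n) = 3 - 170*n
S(f) = -126 + f
((26*(-13) - 91) + s(6))/(-24294 + S(56)) = ((26*(-13) - 91) + (3 - 170*6))/(-24294 + (-126 + 56)) = ((-338 - 91) + (3 - 1020))/(-24294 - 70) = (-429 - 1017)/(-24364) = -1446*(-1/24364) = 723/12182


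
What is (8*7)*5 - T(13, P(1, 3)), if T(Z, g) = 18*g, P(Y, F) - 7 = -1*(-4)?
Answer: 82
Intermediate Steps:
P(Y, F) = 11 (P(Y, F) = 7 - 1*(-4) = 7 + 4 = 11)
(8*7)*5 - T(13, P(1, 3)) = (8*7)*5 - 18*11 = 56*5 - 1*198 = 280 - 198 = 82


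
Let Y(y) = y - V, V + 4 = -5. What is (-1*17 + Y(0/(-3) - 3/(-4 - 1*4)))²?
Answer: 3721/64 ≈ 58.141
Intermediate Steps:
V = -9 (V = -4 - 5 = -9)
Y(y) = 9 + y (Y(y) = y - 1*(-9) = y + 9 = 9 + y)
(-1*17 + Y(0/(-3) - 3/(-4 - 1*4)))² = (-1*17 + (9 + (0/(-3) - 3/(-4 - 1*4))))² = (-17 + (9 + (0*(-⅓) - 3/(-4 - 4))))² = (-17 + (9 + (0 - 3/(-8))))² = (-17 + (9 + (0 - 3*(-⅛))))² = (-17 + (9 + (0 + 3/8)))² = (-17 + (9 + 3/8))² = (-17 + 75/8)² = (-61/8)² = 3721/64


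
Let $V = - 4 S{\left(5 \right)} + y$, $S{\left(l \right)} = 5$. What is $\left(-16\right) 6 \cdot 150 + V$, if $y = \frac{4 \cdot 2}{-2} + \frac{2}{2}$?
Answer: $-14423$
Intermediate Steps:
$y = -3$ ($y = 8 \left(- \frac{1}{2}\right) + 2 \cdot \frac{1}{2} = -4 + 1 = -3$)
$V = -23$ ($V = \left(-4\right) 5 - 3 = -20 - 3 = -23$)
$\left(-16\right) 6 \cdot 150 + V = \left(-16\right) 6 \cdot 150 - 23 = \left(-96\right) 150 - 23 = -14400 - 23 = -14423$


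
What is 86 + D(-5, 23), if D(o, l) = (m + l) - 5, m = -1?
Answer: 103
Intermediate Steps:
D(o, l) = -6 + l (D(o, l) = (-1 + l) - 5 = -6 + l)
86 + D(-5, 23) = 86 + (-6 + 23) = 86 + 17 = 103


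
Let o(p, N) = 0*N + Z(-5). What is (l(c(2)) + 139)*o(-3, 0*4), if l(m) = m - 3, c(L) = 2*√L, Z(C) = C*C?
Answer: 3400 + 50*√2 ≈ 3470.7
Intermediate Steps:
Z(C) = C²
o(p, N) = 25 (o(p, N) = 0*N + (-5)² = 0 + 25 = 25)
l(m) = -3 + m
(l(c(2)) + 139)*o(-3, 0*4) = ((-3 + 2*√2) + 139)*25 = (136 + 2*√2)*25 = 3400 + 50*√2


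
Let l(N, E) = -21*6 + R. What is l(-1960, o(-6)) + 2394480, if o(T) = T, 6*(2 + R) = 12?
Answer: 2394354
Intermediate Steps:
R = 0 (R = -2 + (⅙)*12 = -2 + 2 = 0)
l(N, E) = -126 (l(N, E) = -21*6 + 0 = -126 + 0 = -126)
l(-1960, o(-6)) + 2394480 = -126 + 2394480 = 2394354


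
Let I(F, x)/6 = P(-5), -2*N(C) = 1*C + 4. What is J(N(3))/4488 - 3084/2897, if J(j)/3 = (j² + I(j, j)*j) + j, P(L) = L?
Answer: -17136521/17335648 ≈ -0.98851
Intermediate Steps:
N(C) = -2 - C/2 (N(C) = -(1*C + 4)/2 = -(C + 4)/2 = -(4 + C)/2 = -2 - C/2)
I(F, x) = -30 (I(F, x) = 6*(-5) = -30)
J(j) = -87*j + 3*j² (J(j) = 3*((j² - 30*j) + j) = 3*(j² - 29*j) = -87*j + 3*j²)
J(N(3))/4488 - 3084/2897 = (3*(-2 - ½*3)*(-29 + (-2 - ½*3)))/4488 - 3084/2897 = (3*(-2 - 3/2)*(-29 + (-2 - 3/2)))*(1/4488) - 3084*1/2897 = (3*(-7/2)*(-29 - 7/2))*(1/4488) - 3084/2897 = (3*(-7/2)*(-65/2))*(1/4488) - 3084/2897 = (1365/4)*(1/4488) - 3084/2897 = 455/5984 - 3084/2897 = -17136521/17335648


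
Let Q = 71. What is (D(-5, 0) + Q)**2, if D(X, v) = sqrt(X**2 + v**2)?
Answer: 5776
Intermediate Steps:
(D(-5, 0) + Q)**2 = (sqrt((-5)**2 + 0**2) + 71)**2 = (sqrt(25 + 0) + 71)**2 = (sqrt(25) + 71)**2 = (5 + 71)**2 = 76**2 = 5776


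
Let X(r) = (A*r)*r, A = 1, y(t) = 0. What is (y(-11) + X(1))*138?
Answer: 138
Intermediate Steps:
X(r) = r**2 (X(r) = (1*r)*r = r*r = r**2)
(y(-11) + X(1))*138 = (0 + 1**2)*138 = (0 + 1)*138 = 1*138 = 138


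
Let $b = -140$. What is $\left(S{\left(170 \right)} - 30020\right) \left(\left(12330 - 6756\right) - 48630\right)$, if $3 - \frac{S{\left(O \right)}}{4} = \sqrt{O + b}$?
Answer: $1292024448 + 172224 \sqrt{30} \approx 1.293 \cdot 10^{9}$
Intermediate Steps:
$S{\left(O \right)} = 12 - 4 \sqrt{-140 + O}$ ($S{\left(O \right)} = 12 - 4 \sqrt{O - 140} = 12 - 4 \sqrt{-140 + O}$)
$\left(S{\left(170 \right)} - 30020\right) \left(\left(12330 - 6756\right) - 48630\right) = \left(\left(12 - 4 \sqrt{-140 + 170}\right) - 30020\right) \left(\left(12330 - 6756\right) - 48630\right) = \left(\left(12 - 4 \sqrt{30}\right) - 30020\right) \left(5574 - 48630\right) = \left(-30008 - 4 \sqrt{30}\right) \left(-43056\right) = 1292024448 + 172224 \sqrt{30}$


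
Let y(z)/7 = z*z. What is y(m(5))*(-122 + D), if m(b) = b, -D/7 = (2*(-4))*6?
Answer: 37450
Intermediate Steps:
D = 336 (D = -7*2*(-4)*6 = -(-56)*6 = -7*(-48) = 336)
y(z) = 7*z**2 (y(z) = 7*(z*z) = 7*z**2)
y(m(5))*(-122 + D) = (7*5**2)*(-122 + 336) = (7*25)*214 = 175*214 = 37450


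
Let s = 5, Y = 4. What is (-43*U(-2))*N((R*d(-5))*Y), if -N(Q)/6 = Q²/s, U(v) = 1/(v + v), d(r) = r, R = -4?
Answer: -82560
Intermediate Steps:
U(v) = 1/(2*v)
N(Q) = -6*Q²/5
(-43*U(-2))*N((R*d(-5))*Y) = (-43/(2*(-2)))*(-6*(-4*(-5)*4)²/5) = (-43*(-1)/(2*2))*(-6*(20*4)²/5) = (-43*(-¼))*(-6/5*80²) = 43*(-6/5*6400)/4 = (43/4)*(-7680) = -82560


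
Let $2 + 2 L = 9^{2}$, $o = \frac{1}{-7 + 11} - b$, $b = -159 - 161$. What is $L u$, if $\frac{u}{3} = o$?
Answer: $\frac{303597}{8} \approx 37950.0$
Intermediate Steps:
$b = -320$ ($b = -159 - 161 = -320$)
$o = \frac{1281}{4}$ ($o = \frac{1}{-7 + 11} - -320 = \frac{1}{4} + 320 = \frac{1281}{4} \approx 320.25$)
$L = \frac{79}{2}$ ($L = -1 + \frac{9^{2}}{2} = -1 + \frac{1}{2} \cdot 81 = -1 + \frac{81}{2} = \frac{79}{2} \approx 39.5$)
$u = \frac{3843}{4}$ ($u = 3 \cdot \frac{1281}{4} = \frac{3843}{4} \approx 960.75$)
$L u = \frac{79}{2} \cdot \frac{3843}{4} = \frac{303597}{8}$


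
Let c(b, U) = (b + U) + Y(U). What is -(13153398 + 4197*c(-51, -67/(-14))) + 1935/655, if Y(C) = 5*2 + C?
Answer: -11940705717/917 ≈ -1.3021e+7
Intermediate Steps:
Y(C) = 10 + C
c(b, U) = 10 + b + 2*U (c(b, U) = (b + U) + (10 + U) = (U + b) + (10 + U) = 10 + b + 2*U)
-(13153398 + 4197*c(-51, -67/(-14))) + 1935/655 = -(12981321 + 8394*(-67)/(-14)) + 1935/655 = -(12981321 + 8394*(-67)*(-1/14)) + 1935*(1/655) = -4197/(1/((10 - 51 + 2*(67/14)) + 3134)) + 387/131 = -4197/(1/((10 - 51 + 67/7) + 3134)) + 387/131 = -4197/(1/(-220/7 + 3134)) + 387/131 = -4197/(1/(21718/7)) + 387/131 = -4197/7/21718 + 387/131 = -4197*21718/7 + 387/131 = -91150446/7 + 387/131 = -11940705717/917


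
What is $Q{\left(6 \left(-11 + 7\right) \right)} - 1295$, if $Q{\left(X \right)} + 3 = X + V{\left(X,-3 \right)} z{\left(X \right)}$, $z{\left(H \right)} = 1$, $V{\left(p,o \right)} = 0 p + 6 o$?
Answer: $-1340$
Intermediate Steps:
$V{\left(p,o \right)} = 6 o$ ($V{\left(p,o \right)} = 0 + 6 o = 6 o$)
$Q{\left(X \right)} = -21 + X$ ($Q{\left(X \right)} = -3 + \left(X + 6 \left(-3\right) 1\right) = -3 + \left(X - 18\right) = -3 + \left(-18 + X\right) = -21 + X$)
$Q{\left(6 \left(-11 + 7\right) \right)} - 1295 = \left(-21 + 6 \left(-11 + 7\right)\right) - 1295 = \left(-21 + 6 \left(-4\right)\right) - 1295 = \left(-21 - 24\right) - 1295 = -45 - 1295 = -1340$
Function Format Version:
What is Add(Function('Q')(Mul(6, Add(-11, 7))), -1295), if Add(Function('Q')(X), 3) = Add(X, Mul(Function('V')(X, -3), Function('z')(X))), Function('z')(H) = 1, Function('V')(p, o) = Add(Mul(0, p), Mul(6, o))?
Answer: -1340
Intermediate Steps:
Function('V')(p, o) = Mul(6, o) (Function('V')(p, o) = Add(0, Mul(6, o)) = Mul(6, o))
Function('Q')(X) = Add(-21, X) (Function('Q')(X) = Add(-3, Add(X, Mul(Mul(6, -3), 1))) = Add(-3, Add(X, Mul(-18, 1))) = Add(-3, Add(X, -18)) = Add(-3, Add(-18, X)) = Add(-21, X))
Add(Function('Q')(Mul(6, Add(-11, 7))), -1295) = Add(Add(-21, Mul(6, Add(-11, 7))), -1295) = Add(Add(-21, Mul(6, -4)), -1295) = Add(Add(-21, -24), -1295) = Add(-45, -1295) = -1340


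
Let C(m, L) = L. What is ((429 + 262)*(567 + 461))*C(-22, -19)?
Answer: -13496612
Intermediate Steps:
((429 + 262)*(567 + 461))*C(-22, -19) = ((429 + 262)*(567 + 461))*(-19) = (691*1028)*(-19) = 710348*(-19) = -13496612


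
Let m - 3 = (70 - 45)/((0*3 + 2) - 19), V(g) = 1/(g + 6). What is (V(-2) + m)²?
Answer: 14641/4624 ≈ 3.1663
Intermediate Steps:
V(g) = 1/(6 + g)
m = 26/17 (m = 3 + (70 - 45)/((0*3 + 2) - 19) = 3 + 25/((0 + 2) - 19) = 3 + 25/(2 - 19) = 3 + 25/(-17) = 3 + 25*(-1/17) = 3 - 25/17 = 26/17 ≈ 1.5294)
(V(-2) + m)² = (1/(6 - 2) + 26/17)² = (1/4 + 26/17)² = (¼ + 26/17)² = (121/68)² = 14641/4624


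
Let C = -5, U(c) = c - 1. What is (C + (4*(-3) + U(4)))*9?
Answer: -126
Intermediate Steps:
U(c) = -1 + c
(C + (4*(-3) + U(4)))*9 = (-5 + (4*(-3) + (-1 + 4)))*9 = (-5 + (-12 + 3))*9 = (-5 - 9)*9 = -14*9 = -126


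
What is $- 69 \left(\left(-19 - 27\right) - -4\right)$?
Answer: $2898$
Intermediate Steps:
$- 69 \left(\left(-19 - 27\right) - -4\right) = - 69 \left(\left(-19 - 27\right) + 4\right) = - 69 \left(-46 + 4\right) = \left(-69\right) \left(-42\right) = 2898$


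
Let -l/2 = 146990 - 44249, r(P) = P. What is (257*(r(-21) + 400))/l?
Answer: -97403/205482 ≈ -0.47402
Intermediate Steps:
l = -205482 (l = -2*(146990 - 44249) = -2*102741 = -205482)
(257*(r(-21) + 400))/l = (257*(-21 + 400))/(-205482) = (257*379)*(-1/205482) = 97403*(-1/205482) = -97403/205482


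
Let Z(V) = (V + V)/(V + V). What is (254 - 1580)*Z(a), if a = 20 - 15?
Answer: -1326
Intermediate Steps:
a = 5
Z(V) = 1 (Z(V) = (2*V)/((2*V)) = (2*V)*(1/(2*V)) = 1)
(254 - 1580)*Z(a) = (254 - 1580)*1 = -1326*1 = -1326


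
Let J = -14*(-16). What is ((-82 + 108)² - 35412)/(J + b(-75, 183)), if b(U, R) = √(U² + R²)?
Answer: -3890432/5531 + 52104*√4346/5531 ≈ -82.357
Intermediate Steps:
J = 224
b(U, R) = √(R² + U²)
((-82 + 108)² - 35412)/(J + b(-75, 183)) = ((-82 + 108)² - 35412)/(224 + √(183² + (-75)²)) = (26² - 35412)/(224 + √(33489 + 5625)) = (676 - 35412)/(224 + √39114) = -34736/(224 + 3*√4346)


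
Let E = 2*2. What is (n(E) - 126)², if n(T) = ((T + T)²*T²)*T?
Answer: 15760900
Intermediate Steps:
E = 4
n(T) = 4*T⁵ (n(T) = ((2*T)²*T²)*T = ((4*T²)*T²)*T = (4*T⁴)*T = 4*T⁵)
(n(E) - 126)² = (4*4⁵ - 126)² = (4*1024 - 126)² = (4096 - 126)² = 3970² = 15760900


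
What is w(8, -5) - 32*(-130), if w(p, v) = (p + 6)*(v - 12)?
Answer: 3922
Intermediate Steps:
w(p, v) = (-12 + v)*(6 + p) (w(p, v) = (6 + p)*(-12 + v) = (-12 + v)*(6 + p))
w(8, -5) - 32*(-130) = (-72 - 12*8 + 6*(-5) + 8*(-5)) - 32*(-130) = (-72 - 96 - 30 - 40) + 4160 = -238 + 4160 = 3922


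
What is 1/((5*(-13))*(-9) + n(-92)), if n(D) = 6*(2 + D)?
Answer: 1/45 ≈ 0.022222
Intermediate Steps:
n(D) = 12 + 6*D
1/((5*(-13))*(-9) + n(-92)) = 1/((5*(-13))*(-9) + (12 + 6*(-92))) = 1/(-65*(-9) + (12 - 552)) = 1/(585 - 540) = 1/45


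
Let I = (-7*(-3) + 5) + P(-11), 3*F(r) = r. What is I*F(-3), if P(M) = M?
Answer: -15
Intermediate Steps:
F(r) = r/3
I = 15 (I = (-7*(-3) + 5) - 11 = (21 + 5) - 11 = 26 - 11 = 15)
I*F(-3) = 15*((1/3)*(-3)) = 15*(-1) = -15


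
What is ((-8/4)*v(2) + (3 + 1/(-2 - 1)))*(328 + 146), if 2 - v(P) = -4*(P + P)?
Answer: -15800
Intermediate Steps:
v(P) = 2 + 8*P (v(P) = 2 - (-4)*(P + P) = 2 - (-4)*2*P = 2 - (-8)*P = 2 + 8*P)
((-8/4)*v(2) + (3 + 1/(-2 - 1)))*(328 + 146) = ((-8/4)*(2 + 8*2) + (3 + 1/(-2 - 1)))*(328 + 146) = ((-8*¼)*(2 + 16) + (3 + 1/(-3)))*474 = (-2*18 + (3 - ⅓))*474 = (-36 + 8/3)*474 = -100/3*474 = -15800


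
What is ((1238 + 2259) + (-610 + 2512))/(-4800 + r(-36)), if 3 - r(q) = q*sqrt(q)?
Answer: -2877667/2561985 - 43192*I/853995 ≈ -1.1232 - 0.050576*I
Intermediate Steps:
r(q) = 3 - q**(3/2) (r(q) = 3 - q*sqrt(q) = 3 - q**(3/2))
((1238 + 2259) + (-610 + 2512))/(-4800 + r(-36)) = ((1238 + 2259) + (-610 + 2512))/(-4800 + (3 - (-36)**(3/2))) = (3497 + 1902)/(-4800 + (3 - (-216)*I)) = 5399/(-4800 + (3 + 216*I)) = 5399/(-4797 + 216*I) = 5399*((-4797 - 216*I)/23057865) = 5399*(-4797 - 216*I)/23057865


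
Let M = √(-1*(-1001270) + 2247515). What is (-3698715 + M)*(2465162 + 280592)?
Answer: -10155761506110 + 2745754*√3248785 ≈ -1.0151e+13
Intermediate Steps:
M = √3248785 (M = √(1001270 + 2247515) = √3248785 ≈ 1802.4)
(-3698715 + M)*(2465162 + 280592) = (-3698715 + √3248785)*(2465162 + 280592) = (-3698715 + √3248785)*2745754 = -10155761506110 + 2745754*√3248785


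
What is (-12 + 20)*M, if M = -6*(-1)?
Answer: 48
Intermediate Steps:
M = 6
(-12 + 20)*M = (-12 + 20)*6 = 8*6 = 48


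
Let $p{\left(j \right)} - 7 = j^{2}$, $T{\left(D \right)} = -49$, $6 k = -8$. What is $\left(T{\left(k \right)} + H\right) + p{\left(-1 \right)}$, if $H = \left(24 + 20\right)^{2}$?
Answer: $1895$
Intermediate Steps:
$k = - \frac{4}{3}$ ($k = \frac{1}{6} \left(-8\right) = - \frac{4}{3} \approx -1.3333$)
$H = 1936$ ($H = 44^{2} = 1936$)
$p{\left(j \right)} = 7 + j^{2}$
$\left(T{\left(k \right)} + H\right) + p{\left(-1 \right)} = \left(-49 + 1936\right) + \left(7 + \left(-1\right)^{2}\right) = 1887 + \left(7 + 1\right) = 1887 + 8 = 1895$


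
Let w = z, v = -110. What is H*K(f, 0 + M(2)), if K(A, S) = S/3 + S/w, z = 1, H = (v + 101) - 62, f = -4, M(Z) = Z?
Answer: -568/3 ≈ -189.33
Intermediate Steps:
H = -71 (H = (-110 + 101) - 62 = -9 - 62 = -71)
w = 1
K(A, S) = 4*S/3 (K(A, S) = S/3 + S/1 = S*(1/3) + S*1 = S/3 + S = 4*S/3)
H*K(f, 0 + M(2)) = -284*(0 + 2)/3 = -284*2/3 = -71*8/3 = -568/3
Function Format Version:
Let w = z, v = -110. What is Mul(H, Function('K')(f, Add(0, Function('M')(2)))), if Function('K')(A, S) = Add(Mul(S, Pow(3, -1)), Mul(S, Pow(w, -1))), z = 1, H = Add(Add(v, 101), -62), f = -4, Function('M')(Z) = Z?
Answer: Rational(-568, 3) ≈ -189.33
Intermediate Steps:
H = -71 (H = Add(Add(-110, 101), -62) = Add(-9, -62) = -71)
w = 1
Function('K')(A, S) = Mul(Rational(4, 3), S) (Function('K')(A, S) = Add(Mul(S, Pow(3, -1)), Mul(S, Pow(1, -1))) = Add(Mul(S, Rational(1, 3)), Mul(S, 1)) = Add(Mul(Rational(1, 3), S), S) = Mul(Rational(4, 3), S))
Mul(H, Function('K')(f, Add(0, Function('M')(2)))) = Mul(-71, Mul(Rational(4, 3), Add(0, 2))) = Mul(-71, Mul(Rational(4, 3), 2)) = Mul(-71, Rational(8, 3)) = Rational(-568, 3)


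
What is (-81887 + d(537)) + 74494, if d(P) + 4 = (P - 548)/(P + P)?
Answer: -7944389/1074 ≈ -7397.0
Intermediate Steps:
d(P) = -4 + (-548 + P)/(2*P) (d(P) = -4 + (P - 548)/(P + P) = -4 + (-548 + P)/((2*P)) = -4 + (-548 + P)*(1/(2*P)) = -4 + (-548 + P)/(2*P))
(-81887 + d(537)) + 74494 = (-81887 + (-7/2 - 274/537)) + 74494 = (-81887 - 4307/1074) + 74494 = -87950945/1074 + 74494 = -7944389/1074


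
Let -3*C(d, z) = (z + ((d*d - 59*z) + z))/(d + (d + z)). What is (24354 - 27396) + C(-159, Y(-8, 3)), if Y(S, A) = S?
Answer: -983113/326 ≈ -3015.7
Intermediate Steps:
C(d, z) = -(d**2 - 57*z)/(3*(z + 2*d)) (C(d, z) = -(z + ((d*d - 59*z) + z))/(3*(d + (d + z))) = -(z + ((d**2 - 59*z) + z))/(3*(z + 2*d)) = -(z + (d**2 - 58*z))/(3*(z + 2*d)) = -(d**2 - 57*z)/(3*(z + 2*d)))
(24354 - 27396) + C(-159, Y(-8, 3)) = (24354 - 27396) + (-1*(-159)**2 + 57*(-8))/(3*(-8 + 2*(-159))) = -3042 + (-1*25281 - 456)/(3*(-8 - 318)) = -3042 + (1/3)*(-25281 - 456)/(-326) = -3042 + (1/3)*(-1/326)*(-25737) = -3042 + 8579/326 = -983113/326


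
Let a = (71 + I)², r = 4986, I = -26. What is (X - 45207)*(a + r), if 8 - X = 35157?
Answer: -563375916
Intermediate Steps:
X = -35149 (X = 8 - 1*35157 = 8 - 35157 = -35149)
a = 2025 (a = (71 - 26)² = 45² = 2025)
(X - 45207)*(a + r) = (-35149 - 45207)*(2025 + 4986) = -80356*7011 = -563375916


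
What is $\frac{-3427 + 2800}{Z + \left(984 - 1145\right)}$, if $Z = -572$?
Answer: $\frac{627}{733} \approx 0.85539$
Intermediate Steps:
$\frac{-3427 + 2800}{Z + \left(984 - 1145\right)} = \frac{-3427 + 2800}{-572 + \left(984 - 1145\right)} = - \frac{627}{-572 + \left(984 - 1145\right)} = - \frac{627}{-572 - 161} = - \frac{627}{-733} = \left(-627\right) \left(- \frac{1}{733}\right) = \frac{627}{733}$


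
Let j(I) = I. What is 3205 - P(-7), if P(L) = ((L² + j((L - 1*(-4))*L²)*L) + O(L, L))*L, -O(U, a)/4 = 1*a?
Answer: 10947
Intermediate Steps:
O(U, a) = -4*a
P(L) = L*(L² - 4*L + L³*(4 + L)) (P(L) = ((L² + ((L - 1*(-4))*L²)*L) - 4*L)*L = ((L² + ((L + 4)*L²)*L) - 4*L)*L = ((L² + ((4 + L)*L²)*L) - 4*L)*L = ((L² + (L²*(4 + L))*L) - 4*L)*L = ((L² + L³*(4 + L)) - 4*L)*L = (L² - 4*L + L³*(4 + L))*L = L*(L² - 4*L + L³*(4 + L)))
3205 - P(-7) = 3205 - (-7)²*(-4 - 7 + (-7)²*(4 - 7)) = 3205 - 49*(-4 - 7 + 49*(-3)) = 3205 - 49*(-4 - 7 - 147) = 3205 - 49*(-158) = 3205 - 1*(-7742) = 3205 + 7742 = 10947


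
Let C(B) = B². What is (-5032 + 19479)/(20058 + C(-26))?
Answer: 14447/20734 ≈ 0.69678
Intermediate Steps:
(-5032 + 19479)/(20058 + C(-26)) = (-5032 + 19479)/(20058 + (-26)²) = 14447/(20058 + 676) = 14447/20734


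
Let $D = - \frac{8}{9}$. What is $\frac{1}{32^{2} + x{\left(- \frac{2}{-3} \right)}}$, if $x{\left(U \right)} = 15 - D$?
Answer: $\frac{9}{9359} \approx 0.00096164$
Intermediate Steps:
$D = - \frac{8}{9}$ ($D = \left(-8\right) \frac{1}{9} = - \frac{8}{9} \approx -0.88889$)
$x{\left(U \right)} = \frac{143}{9}$ ($x{\left(U \right)} = 15 - - \frac{8}{9} = 15 + \frac{8}{9} = \frac{143}{9}$)
$\frac{1}{32^{2} + x{\left(- \frac{2}{-3} \right)}} = \frac{1}{32^{2} + \frac{143}{9}} = \frac{1}{1024 + \frac{143}{9}} = \frac{1}{\frac{9359}{9}} = \frac{9}{9359}$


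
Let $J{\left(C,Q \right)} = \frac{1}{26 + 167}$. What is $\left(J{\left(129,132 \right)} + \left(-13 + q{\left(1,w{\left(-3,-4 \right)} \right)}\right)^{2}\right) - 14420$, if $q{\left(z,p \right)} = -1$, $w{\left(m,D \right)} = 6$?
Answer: $- \frac{2745231}{193} \approx -14224.0$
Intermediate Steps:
$J{\left(C,Q \right)} = \frac{1}{193}$
$\left(J{\left(129,132 \right)} + \left(-13 + q{\left(1,w{\left(-3,-4 \right)} \right)}\right)^{2}\right) - 14420 = \left(\frac{1}{193} + \left(-13 - 1\right)^{2}\right) - 14420 = \left(\frac{1}{193} + \left(-14\right)^{2}\right) - 14420 = \left(\frac{1}{193} + 196\right) - 14420 = \frac{37829}{193} - 14420 = - \frac{2745231}{193}$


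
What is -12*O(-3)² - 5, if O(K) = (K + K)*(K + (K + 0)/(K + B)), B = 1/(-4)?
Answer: -315773/169 ≈ -1868.5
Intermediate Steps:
B = -¼ ≈ -0.25000
O(K) = 2*K*(K + K/(-¼ + K)) (O(K) = (K + K)*(K + (K + 0)/(K - ¼)) = (2*K)*(K + K/(-¼ + K)) = 2*K*(K + K/(-¼ + K)))
-12*O(-3)² - 5 = -12*81*(6 + 8*(-3))²/(-1 + 4*(-3))² - 5 = -12*81*(6 - 24)²/(-1 - 12)² - 5 = -12*(9*(-18)/(-13))² - 5 = -12*(9*(-1/13)*(-18))² - 5 = -12*(162/13)² - 5 = -12*26244/169 - 5 = -314928/169 - 5 = -315773/169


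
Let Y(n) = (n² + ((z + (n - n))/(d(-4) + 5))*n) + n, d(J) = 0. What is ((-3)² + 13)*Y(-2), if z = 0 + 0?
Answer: 44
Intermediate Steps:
z = 0
Y(n) = n + n² (Y(n) = (n² + ((0 + (n - n))/(0 + 5))*n) + n = (n² + ((0 + 0)/5)*n) + n = (n² + (0*(⅕))*n) + n = (n² + 0*n) + n = (n² + 0) + n = n² + n = n + n²)
((-3)² + 13)*Y(-2) = ((-3)² + 13)*(-2*(1 - 2)) = (9 + 13)*(-2*(-1)) = 22*2 = 44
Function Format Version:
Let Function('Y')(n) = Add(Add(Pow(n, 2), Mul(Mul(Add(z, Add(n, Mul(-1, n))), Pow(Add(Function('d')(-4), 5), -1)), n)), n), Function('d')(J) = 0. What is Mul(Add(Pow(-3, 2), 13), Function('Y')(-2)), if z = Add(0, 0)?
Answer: 44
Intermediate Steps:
z = 0
Function('Y')(n) = Add(n, Pow(n, 2)) (Function('Y')(n) = Add(Add(Pow(n, 2), Mul(Mul(Add(0, Add(n, Mul(-1, n))), Pow(Add(0, 5), -1)), n)), n) = Add(Add(Pow(n, 2), Mul(Mul(Add(0, 0), Pow(5, -1)), n)), n) = Add(Add(Pow(n, 2), Mul(Mul(0, Rational(1, 5)), n)), n) = Add(Add(Pow(n, 2), Mul(0, n)), n) = Add(Add(Pow(n, 2), 0), n) = Add(Pow(n, 2), n) = Add(n, Pow(n, 2)))
Mul(Add(Pow(-3, 2), 13), Function('Y')(-2)) = Mul(Add(Pow(-3, 2), 13), Mul(-2, Add(1, -2))) = Mul(Add(9, 13), Mul(-2, -1)) = Mul(22, 2) = 44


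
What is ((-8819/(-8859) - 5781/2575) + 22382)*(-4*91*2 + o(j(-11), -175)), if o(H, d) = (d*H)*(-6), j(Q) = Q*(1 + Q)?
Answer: 58596615101449712/22811925 ≈ 2.5687e+9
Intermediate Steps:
o(H, d) = -6*H*d (o(H, d) = (H*d)*(-6) = -6*H*d)
((-8819/(-8859) - 5781/2575) + 22382)*(-4*91*2 + o(j(-11), -175)) = ((-8819/(-8859) - 5781/2575) + 22382)*(-4*91*2 - 6*(-11*(1 - 11))*(-175)) = ((-8819*(-1/8859) - 5781*1/2575) + 22382)*(-364*2 - 6*(-11*(-10))*(-175)) = ((8819/8859 - 5781/2575) + 22382)*(-728 - 6*110*(-175)) = (-28504954/22811925 + 22382)*(-728 + 115500) = (510548000396/22811925)*114772 = 58596615101449712/22811925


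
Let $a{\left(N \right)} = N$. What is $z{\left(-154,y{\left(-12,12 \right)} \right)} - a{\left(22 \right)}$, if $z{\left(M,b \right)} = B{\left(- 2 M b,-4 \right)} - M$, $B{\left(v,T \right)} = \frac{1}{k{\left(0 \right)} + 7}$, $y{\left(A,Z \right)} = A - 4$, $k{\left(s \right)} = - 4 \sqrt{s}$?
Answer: $\frac{925}{7} \approx 132.14$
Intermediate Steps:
$y{\left(A,Z \right)} = -4 + A$ ($y{\left(A,Z \right)} = A - 4 = -4 + A$)
$B{\left(v,T \right)} = \frac{1}{7}$ ($B{\left(v,T \right)} = \frac{1}{- 4 \sqrt{0} + 7} = \frac{1}{\left(-4\right) 0 + 7} = \frac{1}{0 + 7} = \frac{1}{7}$)
$z{\left(M,b \right)} = \frac{1}{7} - M$
$z{\left(-154,y{\left(-12,12 \right)} \right)} - a{\left(22 \right)} = \left(\frac{1}{7} - -154\right) - 22 = \left(\frac{1}{7} + 154\right) - 22 = \frac{1079}{7} - 22 = \frac{925}{7}$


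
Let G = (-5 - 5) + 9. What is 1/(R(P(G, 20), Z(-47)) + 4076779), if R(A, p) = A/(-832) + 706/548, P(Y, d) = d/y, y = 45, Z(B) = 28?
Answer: 256464/1045547379727 ≈ 2.4529e-7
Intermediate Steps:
G = -1 (G = -10 + 9 = -1)
P(Y, d) = d/45
R(A, p) = 353/274 - A/832 (R(A, p) = A*(-1/832) + 706*(1/548) = -A/832 + 353/274 = 353/274 - A/832)
1/(R(P(G, 20), Z(-47)) + 4076779) = 1/((353/274 - 20/37440) + 4076779) = 1/((353/274 - 1/832*4/9) + 4076779) = 1/((353/274 - 1/1872) + 4076779) = 1/(330271/256464 + 4076779) = 1/(1045547379727/256464) = 256464/1045547379727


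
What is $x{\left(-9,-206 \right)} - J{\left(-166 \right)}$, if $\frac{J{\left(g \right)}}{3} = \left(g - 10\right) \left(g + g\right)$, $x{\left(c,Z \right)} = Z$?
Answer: $-175502$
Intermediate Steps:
$J{\left(g \right)} = 6 g \left(-10 + g\right)$ ($J{\left(g \right)} = 3 \left(g - 10\right) \left(g + g\right) = 3 \left(-10 + g\right) 2 g = 3 \cdot 2 g \left(-10 + g\right) = 6 g \left(-10 + g\right)$)
$x{\left(-9,-206 \right)} - J{\left(-166 \right)} = -206 - 6 \left(-166\right) \left(-10 - 166\right) = -206 - 6 \left(-166\right) \left(-176\right) = -206 - 175296 = -175502$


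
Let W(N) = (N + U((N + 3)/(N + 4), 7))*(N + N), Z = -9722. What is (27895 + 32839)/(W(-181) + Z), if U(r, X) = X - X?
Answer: 30367/27900 ≈ 1.0884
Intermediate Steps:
U(r, X) = 0
W(N) = 2*N² (W(N) = (N + 0)*(N + N) = N*(2*N) = 2*N²)
(27895 + 32839)/(W(-181) + Z) = (27895 + 32839)/(2*(-181)² - 9722) = 60734/(2*32761 - 9722) = 60734/(65522 - 9722) = 60734/55800 = 60734*(1/55800) = 30367/27900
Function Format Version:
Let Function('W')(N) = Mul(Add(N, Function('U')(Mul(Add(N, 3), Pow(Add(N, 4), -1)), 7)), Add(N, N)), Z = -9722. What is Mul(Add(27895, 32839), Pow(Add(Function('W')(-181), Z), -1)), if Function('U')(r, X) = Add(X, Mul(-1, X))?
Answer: Rational(30367, 27900) ≈ 1.0884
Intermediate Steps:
Function('U')(r, X) = 0
Function('W')(N) = Mul(2, Pow(N, 2)) (Function('W')(N) = Mul(Add(N, 0), Add(N, N)) = Mul(N, Mul(2, N)) = Mul(2, Pow(N, 2)))
Mul(Add(27895, 32839), Pow(Add(Function('W')(-181), Z), -1)) = Mul(Add(27895, 32839), Pow(Add(Mul(2, Pow(-181, 2)), -9722), -1)) = Mul(60734, Pow(Add(Mul(2, 32761), -9722), -1)) = Mul(60734, Pow(Add(65522, -9722), -1)) = Mul(60734, Pow(55800, -1)) = Mul(60734, Rational(1, 55800)) = Rational(30367, 27900)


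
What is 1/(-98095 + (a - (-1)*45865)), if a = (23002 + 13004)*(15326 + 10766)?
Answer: 1/939416322 ≈ 1.0645e-9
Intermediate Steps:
a = 939468552 (a = 36006*26092 = 939468552)
1/(-98095 + (a - (-1)*45865)) = 1/(-98095 + (939468552 - (-1)*45865)) = 1/(-98095 + (939468552 - 1*(-45865))) = 1/(-98095 + (939468552 + 45865)) = 1/(-98095 + 939514417) = 1/939416322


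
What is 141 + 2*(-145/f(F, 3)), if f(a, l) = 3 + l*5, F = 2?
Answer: 1124/9 ≈ 124.89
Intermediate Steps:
f(a, l) = 3 + 5*l
141 + 2*(-145/f(F, 3)) = 141 + 2*(-145/(3 + 5*3)) = 141 + 2*(-145/(3 + 15)) = 141 + 2*(-145/18) = 141 - 145/9 = 1124/9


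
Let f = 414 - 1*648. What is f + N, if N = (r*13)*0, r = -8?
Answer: -234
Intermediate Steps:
f = -234 (f = 414 - 648 = -234)
N = 0 (N = -8*13*0 = -104*0 = 0)
f + N = -234 + 0 = -234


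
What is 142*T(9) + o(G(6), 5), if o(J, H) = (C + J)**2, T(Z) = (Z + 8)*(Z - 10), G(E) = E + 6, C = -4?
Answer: -2350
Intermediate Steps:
G(E) = 6 + E
T(Z) = (-10 + Z)*(8 + Z) (T(Z) = (8 + Z)*(-10 + Z) = (-10 + Z)*(8 + Z))
o(J, H) = (-4 + J)**2
142*T(9) + o(G(6), 5) = 142*(-80 + 9**2 - 2*9) + (-4 + (6 + 6))**2 = 142*(-80 + 81 - 18) + (-4 + 12)**2 = 142*(-17) + 8**2 = -2414 + 64 = -2350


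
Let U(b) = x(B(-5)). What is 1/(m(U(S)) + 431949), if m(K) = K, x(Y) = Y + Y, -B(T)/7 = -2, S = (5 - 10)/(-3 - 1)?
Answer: 1/431977 ≈ 2.3149e-6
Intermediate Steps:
S = 5/4 (S = -5/(-4) = -5*(-¼) = 5/4 ≈ 1.2500)
B(T) = 14 (B(T) = -7*(-2) = 14)
x(Y) = 2*Y
U(b) = 28 (U(b) = 2*14 = 28)
1/(m(U(S)) + 431949) = 1/(28 + 431949) = 1/431977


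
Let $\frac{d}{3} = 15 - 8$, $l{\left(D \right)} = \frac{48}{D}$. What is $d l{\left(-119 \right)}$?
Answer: $- \frac{144}{17} \approx -8.4706$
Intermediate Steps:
$d = 21$ ($d = 3 \left(15 - 8\right) = 3 \cdot 7 = 21$)
$d l{\left(-119 \right)} = 21 \frac{48}{-119} = 21 \cdot 48 \left(- \frac{1}{119}\right) = 21 \left(- \frac{48}{119}\right) = - \frac{144}{17}$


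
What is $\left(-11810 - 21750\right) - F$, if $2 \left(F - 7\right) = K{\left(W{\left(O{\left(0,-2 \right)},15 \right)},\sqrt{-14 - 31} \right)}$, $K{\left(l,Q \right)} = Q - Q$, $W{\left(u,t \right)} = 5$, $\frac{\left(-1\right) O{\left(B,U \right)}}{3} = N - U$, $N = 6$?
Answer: $-33567$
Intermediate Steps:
$O{\left(B,U \right)} = -18 + 3 U$ ($O{\left(B,U \right)} = - 3 \left(6 - U\right) = -18 + 3 U$)
$K{\left(l,Q \right)} = 0$
$F = 7$ ($F = 7 + \frac{1}{2} \cdot 0 = 7 + 0 = 7$)
$\left(-11810 - 21750\right) - F = \left(-11810 - 21750\right) - 7 = -33560 - 7 = -33567$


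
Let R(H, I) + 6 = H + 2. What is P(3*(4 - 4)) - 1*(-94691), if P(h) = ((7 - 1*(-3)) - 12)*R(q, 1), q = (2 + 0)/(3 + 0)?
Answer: 284093/3 ≈ 94698.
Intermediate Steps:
q = 2/3 ≈ 0.66667
R(H, I) = -4 + H (R(H, I) = -6 + (H + 2) = -6 + (2 + H) = -4 + H)
P(h) = 20/3 (P(h) = ((7 - 1*(-3)) - 12)*(-4 + 2/3) = ((7 + 3) - 12)*(-10/3) = (10 - 12)*(-10/3) = -2*(-10/3) = 20/3)
P(3*(4 - 4)) - 1*(-94691) = 20/3 - 1*(-94691) = 20/3 + 94691 = 284093/3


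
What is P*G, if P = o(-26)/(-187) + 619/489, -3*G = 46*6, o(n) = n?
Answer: -11818964/91443 ≈ -129.25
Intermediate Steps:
G = -92 (G = -46*6/3 = -1/3*276 = -92)
P = 128467/91443 (P = -26/(-187) + 619/489 = -26*(-1/187) + 619*(1/489) = 26/187 + 619/489 = 128467/91443 ≈ 1.4049)
P*G = (128467/91443)*(-92) = -11818964/91443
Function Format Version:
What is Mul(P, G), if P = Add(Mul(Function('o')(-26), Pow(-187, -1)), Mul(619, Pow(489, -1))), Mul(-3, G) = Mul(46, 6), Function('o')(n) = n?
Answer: Rational(-11818964, 91443) ≈ -129.25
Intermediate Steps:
G = -92 (G = Mul(Rational(-1, 3), Mul(46, 6)) = Mul(Rational(-1, 3), 276) = -92)
P = Rational(128467, 91443) (P = Add(Mul(-26, Pow(-187, -1)), Mul(619, Pow(489, -1))) = Add(Mul(-26, Rational(-1, 187)), Mul(619, Rational(1, 489))) = Add(Rational(26, 187), Rational(619, 489)) = Rational(128467, 91443) ≈ 1.4049)
Mul(P, G) = Mul(Rational(128467, 91443), -92) = Rational(-11818964, 91443)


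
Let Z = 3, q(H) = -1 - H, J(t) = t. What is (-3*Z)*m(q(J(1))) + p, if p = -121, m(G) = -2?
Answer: -103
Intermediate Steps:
(-3*Z)*m(q(J(1))) + p = -3*3*(-2) - 121 = -9*(-2) - 121 = 18 - 121 = -103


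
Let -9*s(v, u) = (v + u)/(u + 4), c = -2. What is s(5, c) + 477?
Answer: 2861/6 ≈ 476.83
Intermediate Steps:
s(v, u) = -(u + v)/(9*(4 + u)) (s(v, u) = -(v + u)/(9*(u + 4)) = -(u + v)/(9*(4 + u)))
s(5, c) + 477 = (-1*(-2) - 1*5)/(9*(4 - 2)) + 477 = (1/9)*(2 - 5)/2 + 477 = (1/9)*(1/2)*(-3) + 477 = -1/6 + 477 = 2861/6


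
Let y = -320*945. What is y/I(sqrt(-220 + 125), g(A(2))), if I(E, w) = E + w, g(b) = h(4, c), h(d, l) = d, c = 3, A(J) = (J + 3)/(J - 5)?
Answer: -403200/37 + 100800*I*sqrt(95)/37 ≈ -10897.0 + 26553.0*I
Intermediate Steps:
A(J) = (3 + J)/(-5 + J)
g(b) = 4
y = -302400
y/I(sqrt(-220 + 125), g(A(2))) = -302400/(sqrt(-220 + 125) + 4) = -302400/(sqrt(-95) + 4) = -302400/(I*sqrt(95) + 4) = -302400/(4 + I*sqrt(95))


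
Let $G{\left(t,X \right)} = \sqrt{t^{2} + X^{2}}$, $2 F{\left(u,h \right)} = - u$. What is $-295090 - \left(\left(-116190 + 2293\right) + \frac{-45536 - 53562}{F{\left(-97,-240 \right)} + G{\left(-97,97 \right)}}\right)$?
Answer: $- \frac{123228243}{679} + \frac{396392 \sqrt{2}}{679} \approx -1.8066 \cdot 10^{5}$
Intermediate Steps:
$F{\left(u,h \right)} = - \frac{u}{2}$ ($F{\left(u,h \right)} = \frac{\left(-1\right) u}{2} = - \frac{u}{2}$)
$G{\left(t,X \right)} = \sqrt{X^{2} + t^{2}}$
$-295090 - \left(\left(-116190 + 2293\right) + \frac{-45536 - 53562}{F{\left(-97,-240 \right)} + G{\left(-97,97 \right)}}\right) = -295090 - \left(\left(-116190 + 2293\right) + \frac{-45536 - 53562}{\left(- \frac{1}{2}\right) \left(-97\right) + \sqrt{97^{2} + \left(-97\right)^{2}}}\right) = -295090 - \left(-113897 - \frac{99098}{\frac{97}{2} + \sqrt{9409 + 9409}}\right) = -295090 - \left(-113897 - \frac{99098}{\frac{97}{2} + \sqrt{18818}}\right) = -295090 - \left(-113897 - \frac{99098}{\frac{97}{2} + 97 \sqrt{2}}\right) = -295090 + \left(113897 + \frac{99098}{\frac{97}{2} + 97 \sqrt{2}}\right) = -181193 + \frac{99098}{\frac{97}{2} + 97 \sqrt{2}}$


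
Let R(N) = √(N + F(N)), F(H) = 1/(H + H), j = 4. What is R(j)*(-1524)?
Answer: -381*√66 ≈ -3095.3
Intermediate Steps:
F(H) = 1/(2*H)
R(N) = √(N + 1/(2*N))
R(j)*(-1524) = (√(2/4 + 4*4)/2)*(-1524) = (√(2*(¼) + 16)/2)*(-1524) = (√(½ + 16)/2)*(-1524) = (√(33/2)/2)*(-1524) = ((√66/2)/2)*(-1524) = (√66/4)*(-1524) = -381*√66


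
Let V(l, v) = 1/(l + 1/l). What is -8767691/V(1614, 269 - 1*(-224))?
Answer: -22839808751927/1614 ≈ -1.4151e+10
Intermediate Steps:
-8767691/V(1614, 269 - 1*(-224)) = -8767691/(1614/(1 + 1614²)) = -8767691/(1614/(1 + 2604996)) = -8767691/(1614/2604997) = -8767691/(1614*(1/2604997)) = -8767691/1614/2604997 = -8767691*2604997/1614 = -22839808751927/1614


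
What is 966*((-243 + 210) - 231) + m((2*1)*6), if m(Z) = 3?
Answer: -255021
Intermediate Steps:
966*((-243 + 210) - 231) + m((2*1)*6) = 966*((-243 + 210) - 231) + 3 = 966*(-33 - 231) + 3 = 966*(-264) + 3 = -255024 + 3 = -255021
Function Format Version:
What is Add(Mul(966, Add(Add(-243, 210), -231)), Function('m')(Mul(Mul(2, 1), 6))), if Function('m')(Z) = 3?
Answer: -255021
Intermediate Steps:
Add(Mul(966, Add(Add(-243, 210), -231)), Function('m')(Mul(Mul(2, 1), 6))) = Add(Mul(966, Add(Add(-243, 210), -231)), 3) = Add(Mul(966, Add(-33, -231)), 3) = Add(Mul(966, -264), 3) = Add(-255024, 3) = -255021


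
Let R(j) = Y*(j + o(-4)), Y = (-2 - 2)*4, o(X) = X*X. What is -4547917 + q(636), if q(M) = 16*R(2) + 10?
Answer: -4552515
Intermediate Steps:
o(X) = X²
Y = -16 (Y = -4*4 = -16)
R(j) = -256 - 16*j (R(j) = -16*(j + (-4)²) = -16*(j + 16) = -16*(16 + j) = -256 - 16*j)
q(M) = -4598 (q(M) = 16*(-256 - 16*2) + 10 = 16*(-256 - 32) + 10 = 16*(-288) + 10 = -4608 + 10 = -4598)
-4547917 + q(636) = -4547917 - 4598 = -4552515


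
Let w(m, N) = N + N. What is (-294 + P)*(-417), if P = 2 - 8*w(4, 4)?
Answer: 148452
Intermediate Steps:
w(m, N) = 2*N
P = -62 (P = 2 - 16*4 = 2 - 8*8 = 2 - 64 = -62)
(-294 + P)*(-417) = (-294 - 62)*(-417) = -356*(-417) = 148452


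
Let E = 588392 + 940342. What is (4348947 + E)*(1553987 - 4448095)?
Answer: -17010643603548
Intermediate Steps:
E = 1528734
(4348947 + E)*(1553987 - 4448095) = (4348947 + 1528734)*(1553987 - 4448095) = 5877681*(-2894108) = -17010643603548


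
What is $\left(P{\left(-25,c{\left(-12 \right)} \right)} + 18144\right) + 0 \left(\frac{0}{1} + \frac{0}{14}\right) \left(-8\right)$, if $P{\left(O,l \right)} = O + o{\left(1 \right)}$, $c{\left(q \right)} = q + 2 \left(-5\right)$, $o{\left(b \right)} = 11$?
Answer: $18130$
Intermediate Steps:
$c{\left(q \right)} = -10 + q$ ($c{\left(q \right)} = q - 10 = -10 + q$)
$P{\left(O,l \right)} = 11 + O$ ($P{\left(O,l \right)} = O + 11 = 11 + O$)
$\left(P{\left(-25,c{\left(-12 \right)} \right)} + 18144\right) + 0 \left(\frac{0}{1} + \frac{0}{14}\right) \left(-8\right) = \left(\left(11 - 25\right) + 18144\right) + 0 \left(\frac{0}{1} + \frac{0}{14}\right) \left(-8\right) = \left(-14 + 18144\right) + 0 \left(0 \cdot 1 + 0 \cdot \frac{1}{14}\right) \left(-8\right) = 18130 + 0 \left(0 + 0\right) \left(-8\right) = 18130 + 0 \cdot 0 \left(-8\right) = 18130 + 0 \left(-8\right) = 18130 + 0 = 18130$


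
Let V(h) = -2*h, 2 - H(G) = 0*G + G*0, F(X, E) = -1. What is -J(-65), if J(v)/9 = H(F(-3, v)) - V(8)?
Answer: -162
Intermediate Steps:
H(G) = 2 (H(G) = 2 - (0*G + G*0) = 2 - (0 + 0) = 2 - 1*0 = 2 + 0 = 2)
J(v) = 162 (J(v) = 9*(2 - (-2)*8) = 9*(2 - 1*(-16)) = 9*(2 + 16) = 9*18 = 162)
-J(-65) = -1*162 = -162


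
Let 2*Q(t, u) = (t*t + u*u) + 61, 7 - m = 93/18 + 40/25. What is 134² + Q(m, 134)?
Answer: 48536149/1800 ≈ 26965.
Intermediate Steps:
m = 7/30 (m = 7 - (93/18 + 40/25) = 7 - (93*(1/18) + 40*(1/25)) = 7 - (31/6 + 8/5) = 7 - 1*203/30 = 7 - 203/30 = 7/30 ≈ 0.23333)
Q(t, u) = 61/2 + t²/2 + u²/2 (Q(t, u) = ((t*t + u*u) + 61)/2 = ((t² + u²) + 61)/2 = (61 + t² + u²)/2 = 61/2 + t²/2 + u²/2)
134² + Q(m, 134) = 134² + (61/2 + (7/30)²/2 + (½)*134²) = 17956 + (61/2 + (½)*(49/900) + (½)*17956) = 17956 + (61/2 + 49/1800 + 8978) = 17956 + 16215349/1800 = 48536149/1800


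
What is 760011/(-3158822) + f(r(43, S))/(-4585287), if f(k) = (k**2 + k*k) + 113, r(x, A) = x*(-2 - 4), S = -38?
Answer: -3905753160259/14484105451914 ≈ -0.26966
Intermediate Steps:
r(x, A) = -6*x (r(x, A) = x*(-6) = -6*x)
f(k) = 113 + 2*k**2 (f(k) = (k**2 + k**2) + 113 = 2*k**2 + 113 = 113 + 2*k**2)
760011/(-3158822) + f(r(43, S))/(-4585287) = 760011/(-3158822) + (113 + 2*(-6*43)**2)/(-4585287) = 760011*(-1/3158822) + (113 + 2*(-258)**2)*(-1/4585287) = -760011/3158822 + (113 + 2*66564)*(-1/4585287) = -760011/3158822 + (113 + 133128)*(-1/4585287) = -760011/3158822 + 133241*(-1/4585287) = -760011/3158822 - 133241/4585287 = -3905753160259/14484105451914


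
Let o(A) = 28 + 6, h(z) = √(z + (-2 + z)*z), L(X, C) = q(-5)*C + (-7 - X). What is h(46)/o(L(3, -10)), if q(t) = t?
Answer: 3*√230/34 ≈ 1.3382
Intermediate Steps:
L(X, C) = -7 - X - 5*C (L(X, C) = -5*C + (-7 - X) = -7 - X - 5*C)
h(z) = √(z + z*(-2 + z))
o(A) = 34
h(46)/o(L(3, -10)) = √(46*(-1 + 46))/34 = √(46*45)*(1/34) = √2070*(1/34) = (3*√230)*(1/34) = 3*√230/34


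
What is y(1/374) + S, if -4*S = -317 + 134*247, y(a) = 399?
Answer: -31185/4 ≈ -7796.3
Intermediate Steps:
S = -32781/4 (S = -(-317 + 134*247)/4 = -(-317 + 33098)/4 = -1/4*32781 = -32781/4 ≈ -8195.3)
y(1/374) + S = 399 - 32781/4 = -31185/4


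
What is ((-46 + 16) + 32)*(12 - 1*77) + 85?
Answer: -45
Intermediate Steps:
((-46 + 16) + 32)*(12 - 1*77) + 85 = (-30 + 32)*(12 - 77) + 85 = 2*(-65) + 85 = -130 + 85 = -45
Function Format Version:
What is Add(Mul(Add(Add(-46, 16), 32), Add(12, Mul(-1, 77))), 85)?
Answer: -45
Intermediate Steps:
Add(Mul(Add(Add(-46, 16), 32), Add(12, Mul(-1, 77))), 85) = Add(Mul(Add(-30, 32), Add(12, -77)), 85) = Add(Mul(2, -65), 85) = Add(-130, 85) = -45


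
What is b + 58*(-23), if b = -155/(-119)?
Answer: -158591/119 ≈ -1332.7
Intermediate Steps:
b = 155/119 (b = -155*(-1/119) = 155/119 ≈ 1.3025)
b + 58*(-23) = 155/119 + 58*(-23) = 155/119 - 1334 = -158591/119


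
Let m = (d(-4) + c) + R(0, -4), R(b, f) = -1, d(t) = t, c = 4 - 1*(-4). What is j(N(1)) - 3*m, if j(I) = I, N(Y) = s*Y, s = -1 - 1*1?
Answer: -11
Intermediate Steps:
c = 8 (c = 4 + 4 = 8)
s = -2 (s = -1 - 1 = -2)
m = 3 (m = (-4 + 8) - 1 = 4 - 1 = 3)
N(Y) = -2*Y
j(N(1)) - 3*m = -2*1 - 3*3 = -2 - 9 = -11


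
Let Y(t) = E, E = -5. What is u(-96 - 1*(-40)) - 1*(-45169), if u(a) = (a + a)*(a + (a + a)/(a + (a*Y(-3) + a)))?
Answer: 154547/3 ≈ 51516.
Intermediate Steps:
Y(t) = -5
u(a) = 2*a*(-⅔ + a) (u(a) = (a + a)*(a + (a + a)/(a + (a*(-5) + a))) = (2*a)*(a + (2*a)/(a + (-5*a + a))) = (2*a)*(a + (2*a)/(a - 4*a)) = (2*a)*(a + (2*a)/((-3*a))) = (2*a)*(a + (2*a)*(-1/(3*a))) = (2*a)*(a - ⅔) = (2*a)*(-⅔ + a) = 2*a*(-⅔ + a))
u(-96 - 1*(-40)) - 1*(-45169) = 2*(-96 - 1*(-40))*(-2 + 3*(-96 - 1*(-40)))/3 - 1*(-45169) = 2*(-96 + 40)*(-2 + 3*(-96 + 40))/3 + 45169 = (⅔)*(-56)*(-2 + 3*(-56)) + 45169 = (⅔)*(-56)*(-2 - 168) + 45169 = (⅔)*(-56)*(-170) + 45169 = 19040/3 + 45169 = 154547/3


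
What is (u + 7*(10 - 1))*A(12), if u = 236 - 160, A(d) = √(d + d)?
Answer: 278*√6 ≈ 680.96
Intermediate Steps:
A(d) = √2*√d (A(d) = √(2*d) = √2*√d)
u = 76
(u + 7*(10 - 1))*A(12) = (76 + 7*(10 - 1))*(√2*√12) = (76 + 7*9)*(√2*(2*√3)) = (76 + 63)*(2*√6) = 139*(2*√6) = 278*√6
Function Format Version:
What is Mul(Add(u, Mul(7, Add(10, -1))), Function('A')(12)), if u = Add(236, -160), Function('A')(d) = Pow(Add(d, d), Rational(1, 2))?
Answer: Mul(278, Pow(6, Rational(1, 2))) ≈ 680.96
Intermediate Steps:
Function('A')(d) = Mul(Pow(2, Rational(1, 2)), Pow(d, Rational(1, 2))) (Function('A')(d) = Pow(Mul(2, d), Rational(1, 2)) = Mul(Pow(2, Rational(1, 2)), Pow(d, Rational(1, 2))))
u = 76
Mul(Add(u, Mul(7, Add(10, -1))), Function('A')(12)) = Mul(Add(76, Mul(7, Add(10, -1))), Mul(Pow(2, Rational(1, 2)), Pow(12, Rational(1, 2)))) = Mul(Add(76, Mul(7, 9)), Mul(Pow(2, Rational(1, 2)), Mul(2, Pow(3, Rational(1, 2))))) = Mul(Add(76, 63), Mul(2, Pow(6, Rational(1, 2)))) = Mul(139, Mul(2, Pow(6, Rational(1, 2)))) = Mul(278, Pow(6, Rational(1, 2)))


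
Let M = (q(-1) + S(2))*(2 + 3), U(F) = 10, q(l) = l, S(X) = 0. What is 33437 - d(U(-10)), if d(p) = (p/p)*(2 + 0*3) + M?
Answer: 33440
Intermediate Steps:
M = -5 (M = (-1 + 0)*(2 + 3) = -1*5 = -5)
d(p) = -3 (d(p) = (p/p)*(2 + 0*3) - 5 = 1*(2 + 0) - 5 = 1*2 - 5 = 2 - 5 = -3)
33437 - d(U(-10)) = 33437 - 1*(-3) = 33437 + 3 = 33440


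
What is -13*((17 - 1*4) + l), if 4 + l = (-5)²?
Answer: -442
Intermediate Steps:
l = 21 (l = -4 + (-5)² = -4 + 25 = 21)
-13*((17 - 1*4) + l) = -13*((17 - 1*4) + 21) = -13*((17 - 4) + 21) = -13*(13 + 21) = -13*34 = -442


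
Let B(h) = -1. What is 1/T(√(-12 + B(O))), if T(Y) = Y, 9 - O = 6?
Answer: -I*√13/13 ≈ -0.27735*I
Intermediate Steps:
O = 3 (O = 9 - 1*6 = 9 - 6 = 3)
1/T(√(-12 + B(O))) = 1/(√(-12 - 1)) = 1/(√(-13)) = 1/(I*√13) = -I*√13/13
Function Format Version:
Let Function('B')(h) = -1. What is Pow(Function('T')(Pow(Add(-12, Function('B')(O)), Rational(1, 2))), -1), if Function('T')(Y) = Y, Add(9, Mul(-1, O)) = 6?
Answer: Mul(Rational(-1, 13), I, Pow(13, Rational(1, 2))) ≈ Mul(-0.27735, I)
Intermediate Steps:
O = 3 (O = Add(9, Mul(-1, 6)) = Add(9, -6) = 3)
Pow(Function('T')(Pow(Add(-12, Function('B')(O)), Rational(1, 2))), -1) = Pow(Pow(Add(-12, -1), Rational(1, 2)), -1) = Pow(Pow(-13, Rational(1, 2)), -1) = Pow(Mul(I, Pow(13, Rational(1, 2))), -1) = Mul(Rational(-1, 13), I, Pow(13, Rational(1, 2)))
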